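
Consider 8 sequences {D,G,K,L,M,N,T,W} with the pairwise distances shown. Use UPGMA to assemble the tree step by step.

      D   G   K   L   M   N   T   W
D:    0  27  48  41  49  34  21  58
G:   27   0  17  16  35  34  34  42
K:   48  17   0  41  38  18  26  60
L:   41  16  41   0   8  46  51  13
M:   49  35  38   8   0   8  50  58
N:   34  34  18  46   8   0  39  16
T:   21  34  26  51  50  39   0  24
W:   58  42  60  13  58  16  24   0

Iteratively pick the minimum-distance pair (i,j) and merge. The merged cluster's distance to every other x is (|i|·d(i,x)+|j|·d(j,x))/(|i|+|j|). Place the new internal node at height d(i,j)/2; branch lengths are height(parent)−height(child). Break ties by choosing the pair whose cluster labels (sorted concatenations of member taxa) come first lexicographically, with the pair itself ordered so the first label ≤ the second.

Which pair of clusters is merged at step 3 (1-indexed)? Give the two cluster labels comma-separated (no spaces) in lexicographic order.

G,K

iteration 1: select L,M (d=8); attach at lengths (4, 4); label the merged cluster LM
  updated: d(D,LM)=45, d(G,LM)=51/2, d(K,LM)=79/2, d(LM,N)=27, d(LM,T)=101/2, d(LM,W)=71/2
iteration 2: select N,W (d=16); attach at lengths (8, 8); label the merged cluster NW
  updated: d(D,NW)=46, d(G,NW)=38, d(K,NW)=39, d(LM,NW)=125/4, d(NW,T)=63/2
iteration 3: select G,K (d=17); attach at lengths (17/2, 17/2); label the merged cluster GK
  updated: d(D,GK)=75/2, d(GK,LM)=65/2, d(GK,NW)=77/2, d(GK,T)=30
iteration 4: select D,T (d=21); attach at lengths (21/2, 21/2); label the merged cluster DT
  updated: d(DT,GK)=135/4, d(DT,LM)=191/4, d(DT,NW)=155/4
iteration 5: select LM,NW (d=125/4); attach at lengths (93/8, 61/8); label the merged cluster LMNW
  updated: d(DT,LMNW)=173/4, d(GK,LMNW)=71/2
iteration 6: select DT,GK (d=135/4); attach at lengths (51/8, 67/8); label the merged cluster DGKT
  updated: d(DGKT,LMNW)=315/8
iteration 7: select DGKT,LMNW (d=315/8); attach at lengths (45/16, 65/16); label the merged cluster DGKLMNTW
final tree: (((D:21/2,T:21/2):51/8,(G:17/2,K:17/2):67/8):45/16,((L:4,M:4):93/8,(N:8,W:8):61/8):65/16)
total length: 823/8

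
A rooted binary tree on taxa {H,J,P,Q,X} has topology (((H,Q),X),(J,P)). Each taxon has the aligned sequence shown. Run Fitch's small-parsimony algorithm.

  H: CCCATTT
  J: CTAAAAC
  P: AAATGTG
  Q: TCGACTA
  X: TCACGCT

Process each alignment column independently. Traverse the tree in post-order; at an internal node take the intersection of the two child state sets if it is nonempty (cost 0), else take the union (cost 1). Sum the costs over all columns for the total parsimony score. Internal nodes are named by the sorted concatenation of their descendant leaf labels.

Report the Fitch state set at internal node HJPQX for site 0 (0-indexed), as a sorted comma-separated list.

A,C,T

site 0, node HQ: H={C} ∪ Q={T} → {C,T} (+1)
site 0, node HQX: HQ={C,T} ∩ X={T} → {T} (+0)
site 0, node JP: J={C} ∪ P={A} → {A,C} (+1)
site 0, node HJPQX: HQX={T} ∪ JP={A,C} → {A,C,T} (+1)
site 1, node HQ: H={C} ∩ Q={C} → {C} (+0)
site 1, node HQX: HQ={C} ∩ X={C} → {C} (+0)
site 1, node JP: J={T} ∪ P={A} → {A,T} (+1)
site 1, node HJPQX: HQX={C} ∪ JP={A,T} → {A,C,T} (+1)
site 2, node HQ: H={C} ∪ Q={G} → {C,G} (+1)
site 2, node HQX: HQ={C,G} ∪ X={A} → {A,C,G} (+1)
site 2, node JP: J={A} ∩ P={A} → {A} (+0)
site 2, node HJPQX: HQX={A,C,G} ∩ JP={A} → {A} (+0)
site 3, node HQ: H={A} ∩ Q={A} → {A} (+0)
site 3, node HQX: HQ={A} ∪ X={C} → {A,C} (+1)
site 3, node JP: J={A} ∪ P={T} → {A,T} (+1)
site 3, node HJPQX: HQX={A,C} ∩ JP={A,T} → {A} (+0)
site 4, node HQ: H={T} ∪ Q={C} → {C,T} (+1)
site 4, node HQX: HQ={C,T} ∪ X={G} → {C,G,T} (+1)
site 4, node JP: J={A} ∪ P={G} → {A,G} (+1)
site 4, node HJPQX: HQX={C,G,T} ∩ JP={A,G} → {G} (+0)
site 5, node HQ: H={T} ∩ Q={T} → {T} (+0)
site 5, node HQX: HQ={T} ∪ X={C} → {C,T} (+1)
site 5, node JP: J={A} ∪ P={T} → {A,T} (+1)
site 5, node HJPQX: HQX={C,T} ∩ JP={A,T} → {T} (+0)
site 6, node HQ: H={T} ∪ Q={A} → {A,T} (+1)
site 6, node HQX: HQ={A,T} ∩ X={T} → {T} (+0)
site 6, node JP: J={C} ∪ P={G} → {C,G} (+1)
site 6, node HJPQX: HQX={T} ∪ JP={C,G} → {C,G,T} (+1)
per-site changes: [3, 2, 2, 2, 3, 2, 3]; total = 17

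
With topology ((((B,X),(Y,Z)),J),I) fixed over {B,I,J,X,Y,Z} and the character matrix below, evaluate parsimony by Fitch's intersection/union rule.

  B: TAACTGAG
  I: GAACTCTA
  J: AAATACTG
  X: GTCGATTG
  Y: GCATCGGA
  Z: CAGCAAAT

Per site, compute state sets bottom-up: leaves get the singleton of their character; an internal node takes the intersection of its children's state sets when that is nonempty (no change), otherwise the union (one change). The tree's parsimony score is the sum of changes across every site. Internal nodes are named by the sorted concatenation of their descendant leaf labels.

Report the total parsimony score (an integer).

BX@0: {T} ∪ {G} = {G,T} (union, +1)
YZ@0: {G} ∪ {C} = {C,G} (union, +1)
BXYZ@0: {G,T} ∩ {C,G} = {G} (intersection, +0)
BJXYZ@0: {G} ∪ {A} = {A,G} (union, +1)
BIJXYZ@0: {A,G} ∩ {G} = {G} (intersection, +0)
BX@1: {A} ∪ {T} = {A,T} (union, +1)
YZ@1: {C} ∪ {A} = {A,C} (union, +1)
BXYZ@1: {A,T} ∩ {A,C} = {A} (intersection, +0)
BJXYZ@1: {A} ∩ {A} = {A} (intersection, +0)
BIJXYZ@1: {A} ∩ {A} = {A} (intersection, +0)
BX@2: {A} ∪ {C} = {A,C} (union, +1)
YZ@2: {A} ∪ {G} = {A,G} (union, +1)
BXYZ@2: {A,C} ∩ {A,G} = {A} (intersection, +0)
BJXYZ@2: {A} ∩ {A} = {A} (intersection, +0)
BIJXYZ@2: {A} ∩ {A} = {A} (intersection, +0)
BX@3: {C} ∪ {G} = {C,G} (union, +1)
YZ@3: {T} ∪ {C} = {C,T} (union, +1)
BXYZ@3: {C,G} ∩ {C,T} = {C} (intersection, +0)
BJXYZ@3: {C} ∪ {T} = {C,T} (union, +1)
BIJXYZ@3: {C,T} ∩ {C} = {C} (intersection, +0)
BX@4: {T} ∪ {A} = {A,T} (union, +1)
YZ@4: {C} ∪ {A} = {A,C} (union, +1)
BXYZ@4: {A,T} ∩ {A,C} = {A} (intersection, +0)
BJXYZ@4: {A} ∩ {A} = {A} (intersection, +0)
BIJXYZ@4: {A} ∪ {T} = {A,T} (union, +1)
BX@5: {G} ∪ {T} = {G,T} (union, +1)
YZ@5: {G} ∪ {A} = {A,G} (union, +1)
BXYZ@5: {G,T} ∩ {A,G} = {G} (intersection, +0)
BJXYZ@5: {G} ∪ {C} = {C,G} (union, +1)
BIJXYZ@5: {C,G} ∩ {C} = {C} (intersection, +0)
BX@6: {A} ∪ {T} = {A,T} (union, +1)
YZ@6: {G} ∪ {A} = {A,G} (union, +1)
BXYZ@6: {A,T} ∩ {A,G} = {A} (intersection, +0)
BJXYZ@6: {A} ∪ {T} = {A,T} (union, +1)
BIJXYZ@6: {A,T} ∩ {T} = {T} (intersection, +0)
BX@7: {G} ∩ {G} = {G} (intersection, +0)
YZ@7: {A} ∪ {T} = {A,T} (union, +1)
BXYZ@7: {G} ∪ {A,T} = {A,G,T} (union, +1)
BJXYZ@7: {A,G,T} ∩ {G} = {G} (intersection, +0)
BIJXYZ@7: {G} ∪ {A} = {A,G} (union, +1)
per-site changes: [3, 2, 2, 3, 3, 3, 3, 3]; total = 22

22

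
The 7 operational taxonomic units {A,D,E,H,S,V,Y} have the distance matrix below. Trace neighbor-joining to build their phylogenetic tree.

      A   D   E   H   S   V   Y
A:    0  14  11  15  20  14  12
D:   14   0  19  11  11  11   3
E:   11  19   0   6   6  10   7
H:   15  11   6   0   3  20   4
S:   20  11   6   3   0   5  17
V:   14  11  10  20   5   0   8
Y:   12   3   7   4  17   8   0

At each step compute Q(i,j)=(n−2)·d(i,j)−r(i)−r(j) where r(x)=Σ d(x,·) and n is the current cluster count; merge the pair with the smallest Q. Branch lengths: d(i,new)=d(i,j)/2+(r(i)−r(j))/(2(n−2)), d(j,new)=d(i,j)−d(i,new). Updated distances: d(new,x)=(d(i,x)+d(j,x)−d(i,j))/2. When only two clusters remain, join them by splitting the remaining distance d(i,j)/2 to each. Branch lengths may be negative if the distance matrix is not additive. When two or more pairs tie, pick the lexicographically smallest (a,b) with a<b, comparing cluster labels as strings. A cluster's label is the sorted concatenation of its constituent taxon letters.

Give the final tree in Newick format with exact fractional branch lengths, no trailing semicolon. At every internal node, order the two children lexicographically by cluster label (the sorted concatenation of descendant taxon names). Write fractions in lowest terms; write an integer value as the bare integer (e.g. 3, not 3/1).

1. join H+S (d=3, Q=-106) ⇒ HS; edges |H|=6/5, |S|=9/5
  updated: d(A,HS)=16, d(D,HS)=19/2, d(E,HS)=9/2, d(HS,V)=11, d(HS,Y)=9
2. join D+Y (d=3, Q=-167/2) ⇒ DY; edges |D|=59/16, |Y|=-11/16
  updated: d(A,DY)=23/2, d(DY,E)=23/2, d(DY,HS)=31/4, d(DY,V)=8
3. join E+HS (d=9/2, Q=-251/4) ⇒ EHS; edges |E|=15/8, |HS|=21/8
  updated: d(A,EHS)=45/4, d(DY,EHS)=59/8, d(EHS,V)=33/4
4. join A+EHS (d=45/4, Q=-329/8) ⇒ AEHS; edges |A|=259/32, |EHS|=101/32
  updated: d(AEHS,DY)=61/16, d(AEHS,V)=11/2
5. join AEHS+DY (d=61/16, Q=-277/16) ⇒ ADEHSY; edges |AEHS|=21/32, |DY|=101/32
  updated: d(ADEHSY,V)=155/32
6. join ADEHSY+V (d=155/32) ⇒ ADEHSVY; edges |ADEHSY|=155/64, |V|=155/64
final tree: (((A:259/32,(E:15/8,(H:6/5,S:9/5):21/8):101/32):21/32,(D:59/16,Y:-11/16):101/32):155/64,V:155/64)
total length: 973/32

(((A:259/32,(E:15/8,(H:6/5,S:9/5):21/8):101/32):21/32,(D:59/16,Y:-11/16):101/32):155/64,V:155/64)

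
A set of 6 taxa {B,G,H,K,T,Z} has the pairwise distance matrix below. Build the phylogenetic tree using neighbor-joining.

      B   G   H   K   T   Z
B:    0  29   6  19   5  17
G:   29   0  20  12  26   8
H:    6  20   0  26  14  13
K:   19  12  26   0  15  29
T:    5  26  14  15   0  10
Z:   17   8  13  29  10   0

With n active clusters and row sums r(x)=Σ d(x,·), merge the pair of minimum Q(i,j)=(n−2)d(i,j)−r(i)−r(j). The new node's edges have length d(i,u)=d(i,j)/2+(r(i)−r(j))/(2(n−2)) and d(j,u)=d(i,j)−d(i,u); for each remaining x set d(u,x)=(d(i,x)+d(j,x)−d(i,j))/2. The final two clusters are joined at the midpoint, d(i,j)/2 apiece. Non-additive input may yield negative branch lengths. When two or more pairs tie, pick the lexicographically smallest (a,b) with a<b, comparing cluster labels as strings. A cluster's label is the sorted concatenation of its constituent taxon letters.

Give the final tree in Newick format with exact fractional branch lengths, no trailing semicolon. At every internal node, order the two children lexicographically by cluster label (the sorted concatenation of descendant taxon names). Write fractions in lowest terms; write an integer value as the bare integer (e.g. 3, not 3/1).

((((B:7/3,H:11/3):15/4,T:11/4):13/4,(G:21/4,K:27/4):8):9/4,Z:9/4)

step 1: merge (G,K) at d=12, Q=-148; branch lengths G→21/4, K→27/4; new cluster GK
  updated: d(B,GK)=18, d(GK,H)=17, d(GK,T)=29/2, d(GK,Z)=25/2
step 2: merge (B,H) at d=6, Q=-78; branch lengths B→7/3, H→11/3; new cluster BH
  updated: d(BH,GK)=29/2, d(BH,T)=13/2, d(BH,Z)=12
step 3: merge (BH,T) at d=13/2, Q=-51; branch lengths BH→15/4, T→11/4; new cluster BHT
  updated: d(BHT,GK)=45/4, d(BHT,Z)=31/4
step 4: merge (BHT,GK) at d=45/4, Q=-63/2; branch lengths BHT→13/4, GK→8; new cluster BGHKT
  updated: d(BGHKT,Z)=9/2
step 5: merge (BGHKT,Z) at d=9/2; branch lengths BGHKT→9/4, Z→9/4; new cluster BGHKTZ
final tree: ((((B:7/3,H:11/3):15/4,T:11/4):13/4,(G:21/4,K:27/4):8):9/4,Z:9/4)
total length: 161/4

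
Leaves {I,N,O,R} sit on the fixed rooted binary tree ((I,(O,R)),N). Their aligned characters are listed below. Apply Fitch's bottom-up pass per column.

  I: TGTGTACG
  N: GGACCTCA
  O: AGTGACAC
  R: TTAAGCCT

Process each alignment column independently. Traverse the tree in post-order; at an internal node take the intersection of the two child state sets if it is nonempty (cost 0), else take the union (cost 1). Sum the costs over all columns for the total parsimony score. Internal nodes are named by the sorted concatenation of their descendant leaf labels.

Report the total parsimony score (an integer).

16

OR@0: {A} ∪ {T} = {A,T} (union, +1)
IOR@0: {T} ∩ {A,T} = {T} (intersection, +0)
INOR@0: {T} ∪ {G} = {G,T} (union, +1)
OR@1: {G} ∪ {T} = {G,T} (union, +1)
IOR@1: {G} ∩ {G,T} = {G} (intersection, +0)
INOR@1: {G} ∩ {G} = {G} (intersection, +0)
OR@2: {T} ∪ {A} = {A,T} (union, +1)
IOR@2: {T} ∩ {A,T} = {T} (intersection, +0)
INOR@2: {T} ∪ {A} = {A,T} (union, +1)
OR@3: {G} ∪ {A} = {A,G} (union, +1)
IOR@3: {G} ∩ {A,G} = {G} (intersection, +0)
INOR@3: {G} ∪ {C} = {C,G} (union, +1)
OR@4: {A} ∪ {G} = {A,G} (union, +1)
IOR@4: {T} ∪ {A,G} = {A,G,T} (union, +1)
INOR@4: {A,G,T} ∪ {C} = {A,C,G,T} (union, +1)
OR@5: {C} ∩ {C} = {C} (intersection, +0)
IOR@5: {A} ∪ {C} = {A,C} (union, +1)
INOR@5: {A,C} ∪ {T} = {A,C,T} (union, +1)
OR@6: {A} ∪ {C} = {A,C} (union, +1)
IOR@6: {C} ∩ {A,C} = {C} (intersection, +0)
INOR@6: {C} ∩ {C} = {C} (intersection, +0)
OR@7: {C} ∪ {T} = {C,T} (union, +1)
IOR@7: {G} ∪ {C,T} = {C,G,T} (union, +1)
INOR@7: {C,G,T} ∪ {A} = {A,C,G,T} (union, +1)
per-site changes: [2, 1, 2, 2, 3, 2, 1, 3]; total = 16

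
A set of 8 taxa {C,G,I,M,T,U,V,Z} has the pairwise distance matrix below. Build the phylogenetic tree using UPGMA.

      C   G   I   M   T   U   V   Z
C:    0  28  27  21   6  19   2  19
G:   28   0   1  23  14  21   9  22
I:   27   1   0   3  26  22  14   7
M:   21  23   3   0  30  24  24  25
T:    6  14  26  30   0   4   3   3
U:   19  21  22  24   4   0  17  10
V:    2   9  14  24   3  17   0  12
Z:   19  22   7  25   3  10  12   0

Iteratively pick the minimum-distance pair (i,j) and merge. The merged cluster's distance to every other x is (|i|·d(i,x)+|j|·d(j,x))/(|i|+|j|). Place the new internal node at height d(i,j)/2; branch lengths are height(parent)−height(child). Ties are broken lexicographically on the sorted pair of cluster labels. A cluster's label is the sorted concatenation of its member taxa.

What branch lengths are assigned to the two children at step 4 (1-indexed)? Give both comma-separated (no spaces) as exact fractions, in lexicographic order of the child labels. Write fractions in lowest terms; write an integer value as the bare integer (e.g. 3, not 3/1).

2,7/2

iteration 1: select G,I (d=1); attach at lengths (1/2, 1/2); label the merged cluster GI
  updated: d(C,GI)=55/2, d(GI,M)=13, d(GI,T)=20, d(GI,U)=43/2, d(GI,V)=23/2, d(GI,Z)=29/2
iteration 2: select C,V (d=2); attach at lengths (1, 1); label the merged cluster CV
  updated: d(CV,GI)=39/2, d(CV,M)=45/2, d(CV,T)=9/2, d(CV,U)=18, d(CV,Z)=31/2
iteration 3: select T,Z (d=3); attach at lengths (3/2, 3/2); label the merged cluster TZ
  updated: d(CV,TZ)=10, d(GI,TZ)=69/4, d(M,TZ)=55/2, d(TZ,U)=7
iteration 4: select TZ,U (d=7); attach at lengths (2, 7/2); label the merged cluster TUZ
  updated: d(CV,TUZ)=38/3, d(GI,TUZ)=56/3, d(M,TUZ)=79/3
iteration 5: select CV,TUZ (d=38/3); attach at lengths (16/3, 17/6); label the merged cluster CTUVZ
  updated: d(CTUVZ,GI)=19, d(CTUVZ,M)=124/5
iteration 6: select GI,M (d=13); attach at lengths (6, 13/2); label the merged cluster GIM
  updated: d(CTUVZ,GIM)=314/15
iteration 7: select CTUVZ,GIM (d=314/15); attach at lengths (62/15, 119/30); label the merged cluster CGIMTUVZ
final tree: (((C:1,V:1):16/3,((T:3/2,Z:3/2):2,U:7/2):17/6):62/15,((G:1/2,I:1/2):6,M:13/2):119/30)
total length: 604/15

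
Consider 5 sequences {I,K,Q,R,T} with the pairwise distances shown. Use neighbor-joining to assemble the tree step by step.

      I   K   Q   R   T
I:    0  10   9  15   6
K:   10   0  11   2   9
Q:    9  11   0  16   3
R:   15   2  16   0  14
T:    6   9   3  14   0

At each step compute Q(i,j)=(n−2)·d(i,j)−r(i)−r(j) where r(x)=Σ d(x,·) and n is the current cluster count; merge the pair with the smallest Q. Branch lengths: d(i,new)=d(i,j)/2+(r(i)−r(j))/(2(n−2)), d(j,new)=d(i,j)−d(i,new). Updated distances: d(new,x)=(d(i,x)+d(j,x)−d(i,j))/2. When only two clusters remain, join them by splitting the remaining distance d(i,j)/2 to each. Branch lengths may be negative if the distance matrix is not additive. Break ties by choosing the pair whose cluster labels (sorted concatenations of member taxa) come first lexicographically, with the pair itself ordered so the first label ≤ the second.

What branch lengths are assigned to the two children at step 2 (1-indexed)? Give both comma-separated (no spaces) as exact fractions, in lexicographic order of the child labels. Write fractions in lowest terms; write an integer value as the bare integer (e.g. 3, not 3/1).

step 1: merge (K,R) at d=2, Q=-73; branch lengths K→-3/2, R→7/2; new cluster KR
  updated: d(I,KR)=23/2, d(KR,Q)=25/2, d(KR,T)=21/2
step 2: merge (I,KR) at d=23/2, Q=-38; branch lengths I→15/4, KR→31/4; new cluster IKR
  updated: d(IKR,Q)=5, d(IKR,T)=5/2
step 3: merge (IKR,Q) at d=5, Q=-21/2; branch lengths IKR→9/4, Q→11/4; new cluster IKQR
  updated: d(IKQR,T)=1/4
step 4: merge (IKQR,T) at d=1/4; branch lengths IKQR→1/8, T→1/8; new cluster IKQRT
final tree: (((I:15/4,(K:-3/2,R:7/2):31/4):9/4,Q:11/4):1/8,T:1/8)
total length: 75/4

15/4,31/4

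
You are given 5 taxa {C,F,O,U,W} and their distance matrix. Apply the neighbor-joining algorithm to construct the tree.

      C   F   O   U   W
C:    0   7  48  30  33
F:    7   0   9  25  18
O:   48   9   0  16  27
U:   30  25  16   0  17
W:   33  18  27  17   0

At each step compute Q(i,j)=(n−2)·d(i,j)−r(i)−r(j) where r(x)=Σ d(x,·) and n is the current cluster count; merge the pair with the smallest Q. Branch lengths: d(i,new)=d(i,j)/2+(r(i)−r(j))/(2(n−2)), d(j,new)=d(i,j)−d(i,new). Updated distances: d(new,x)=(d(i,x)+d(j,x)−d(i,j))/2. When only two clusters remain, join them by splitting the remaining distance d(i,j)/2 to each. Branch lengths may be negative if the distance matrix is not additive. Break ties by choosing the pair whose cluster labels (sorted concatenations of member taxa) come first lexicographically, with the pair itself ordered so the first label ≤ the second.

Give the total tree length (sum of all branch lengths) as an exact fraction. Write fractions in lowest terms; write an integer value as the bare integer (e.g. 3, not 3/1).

1. join C+F (d=7, Q=-156) ⇒ CF; edges |C|=40/3, |F|=-19/3
  updated: d(CF,O)=25, d(CF,U)=24, d(CF,W)=22
2. join CF+W (d=22, Q=-93) ⇒ CFW; edges |CF|=49/4, |W|=39/4
  updated: d(CFW,O)=15, d(CFW,U)=19/2
3. join CFW+O (d=15, Q=-81/2) ⇒ CFOW; edges |CFW|=17/4, |O|=43/4
  updated: d(CFOW,U)=21/4
4. join CFOW+U (d=21/4) ⇒ CFOUW; edges |CFOW|=21/8, |U|=21/8
final tree: ((((C:40/3,F:-19/3):49/4,W:39/4):17/4,O:43/4):21/8,U:21/8)
total length: 197/4

197/4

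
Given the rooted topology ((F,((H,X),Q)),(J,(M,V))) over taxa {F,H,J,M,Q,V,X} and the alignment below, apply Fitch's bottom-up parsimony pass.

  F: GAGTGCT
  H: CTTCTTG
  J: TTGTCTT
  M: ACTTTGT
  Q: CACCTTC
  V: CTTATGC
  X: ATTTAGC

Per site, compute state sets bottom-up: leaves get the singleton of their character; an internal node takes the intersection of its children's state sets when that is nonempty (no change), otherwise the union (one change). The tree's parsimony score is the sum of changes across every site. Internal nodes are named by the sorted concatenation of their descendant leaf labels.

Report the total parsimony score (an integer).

[col 0] HX: children H:{C}, X:{A} ∪→ {A,C}; cost 1
[col 0] HQX: children HX:{A,C}, Q:{C} ∩→ {C}; cost 0
[col 0] FHQX: children F:{G}, HQX:{C} ∪→ {C,G}; cost 1
[col 0] MV: children M:{A}, V:{C} ∪→ {A,C}; cost 1
[col 0] JMV: children J:{T}, MV:{A,C} ∪→ {A,C,T}; cost 1
[col 0] FHJMQVX: children FHQX:{C,G}, JMV:{A,C,T} ∩→ {C}; cost 0
[col 1] HX: children H:{T}, X:{T} ∩→ {T}; cost 0
[col 1] HQX: children HX:{T}, Q:{A} ∪→ {A,T}; cost 1
[col 1] FHQX: children F:{A}, HQX:{A,T} ∩→ {A}; cost 0
[col 1] MV: children M:{C}, V:{T} ∪→ {C,T}; cost 1
[col 1] JMV: children J:{T}, MV:{C,T} ∩→ {T}; cost 0
[col 1] FHJMQVX: children FHQX:{A}, JMV:{T} ∪→ {A,T}; cost 1
[col 2] HX: children H:{T}, X:{T} ∩→ {T}; cost 0
[col 2] HQX: children HX:{T}, Q:{C} ∪→ {C,T}; cost 1
[col 2] FHQX: children F:{G}, HQX:{C,T} ∪→ {C,G,T}; cost 1
[col 2] MV: children M:{T}, V:{T} ∩→ {T}; cost 0
[col 2] JMV: children J:{G}, MV:{T} ∪→ {G,T}; cost 1
[col 2] FHJMQVX: children FHQX:{C,G,T}, JMV:{G,T} ∩→ {G,T}; cost 0
[col 3] HX: children H:{C}, X:{T} ∪→ {C,T}; cost 1
[col 3] HQX: children HX:{C,T}, Q:{C} ∩→ {C}; cost 0
[col 3] FHQX: children F:{T}, HQX:{C} ∪→ {C,T}; cost 1
[col 3] MV: children M:{T}, V:{A} ∪→ {A,T}; cost 1
[col 3] JMV: children J:{T}, MV:{A,T} ∩→ {T}; cost 0
[col 3] FHJMQVX: children FHQX:{C,T}, JMV:{T} ∩→ {T}; cost 0
[col 4] HX: children H:{T}, X:{A} ∪→ {A,T}; cost 1
[col 4] HQX: children HX:{A,T}, Q:{T} ∩→ {T}; cost 0
[col 4] FHQX: children F:{G}, HQX:{T} ∪→ {G,T}; cost 1
[col 4] MV: children M:{T}, V:{T} ∩→ {T}; cost 0
[col 4] JMV: children J:{C}, MV:{T} ∪→ {C,T}; cost 1
[col 4] FHJMQVX: children FHQX:{G,T}, JMV:{C,T} ∩→ {T}; cost 0
[col 5] HX: children H:{T}, X:{G} ∪→ {G,T}; cost 1
[col 5] HQX: children HX:{G,T}, Q:{T} ∩→ {T}; cost 0
[col 5] FHQX: children F:{C}, HQX:{T} ∪→ {C,T}; cost 1
[col 5] MV: children M:{G}, V:{G} ∩→ {G}; cost 0
[col 5] JMV: children J:{T}, MV:{G} ∪→ {G,T}; cost 1
[col 5] FHJMQVX: children FHQX:{C,T}, JMV:{G,T} ∩→ {T}; cost 0
[col 6] HX: children H:{G}, X:{C} ∪→ {C,G}; cost 1
[col 6] HQX: children HX:{C,G}, Q:{C} ∩→ {C}; cost 0
[col 6] FHQX: children F:{T}, HQX:{C} ∪→ {C,T}; cost 1
[col 6] MV: children M:{T}, V:{C} ∪→ {C,T}; cost 1
[col 6] JMV: children J:{T}, MV:{C,T} ∩→ {T}; cost 0
[col 6] FHJMQVX: children FHQX:{C,T}, JMV:{T} ∩→ {T}; cost 0
per-site changes: [4, 3, 3, 3, 3, 3, 3]; total = 22

22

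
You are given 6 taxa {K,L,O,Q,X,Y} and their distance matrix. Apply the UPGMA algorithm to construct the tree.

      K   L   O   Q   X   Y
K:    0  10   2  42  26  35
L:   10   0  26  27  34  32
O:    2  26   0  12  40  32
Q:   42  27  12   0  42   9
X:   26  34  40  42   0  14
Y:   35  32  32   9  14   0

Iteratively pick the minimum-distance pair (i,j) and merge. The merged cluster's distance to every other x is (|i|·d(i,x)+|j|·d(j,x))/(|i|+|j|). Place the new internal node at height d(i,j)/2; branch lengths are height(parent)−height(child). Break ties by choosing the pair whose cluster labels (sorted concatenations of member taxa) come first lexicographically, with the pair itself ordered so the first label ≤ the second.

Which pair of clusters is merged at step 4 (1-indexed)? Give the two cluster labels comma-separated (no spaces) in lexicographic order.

QY,X

1. join K+O (d=2) ⇒ KO; edges |K|=1, |O|=1
  updated: d(KO,L)=18, d(KO,Q)=27, d(KO,X)=33, d(KO,Y)=67/2
2. join Q+Y (d=9) ⇒ QY; edges |Q|=9/2, |Y|=9/2
  updated: d(KO,QY)=121/4, d(L,QY)=59/2, d(QY,X)=28
3. join KO+L (d=18) ⇒ KLO; edges |KO|=8, |L|=9
  updated: d(KLO,QY)=30, d(KLO,X)=100/3
4. join QY+X (d=28) ⇒ QXY; edges |QY|=19/2, |X|=14
  updated: d(KLO,QXY)=280/9
5. join KLO+QXY (d=280/9) ⇒ KLOQXY; edges |KLO|=59/9, |QXY|=14/9
final tree: (((K:1,O:1):8,L:9):59/9,((Q:9/2,Y:9/2):19/2,X:14):14/9)
total length: 1073/18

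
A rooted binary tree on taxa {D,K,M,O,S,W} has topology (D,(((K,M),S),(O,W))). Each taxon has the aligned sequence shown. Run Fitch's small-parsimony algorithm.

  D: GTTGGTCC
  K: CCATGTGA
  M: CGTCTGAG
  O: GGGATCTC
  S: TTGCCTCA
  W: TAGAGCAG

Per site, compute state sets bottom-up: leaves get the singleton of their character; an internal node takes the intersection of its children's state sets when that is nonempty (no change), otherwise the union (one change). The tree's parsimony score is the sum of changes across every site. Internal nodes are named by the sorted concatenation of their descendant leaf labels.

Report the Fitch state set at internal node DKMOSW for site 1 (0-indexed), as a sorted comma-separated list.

G,T

[col 0] KM: children K:{C}, M:{C} ∩→ {C}; cost 0
[col 0] KMS: children KM:{C}, S:{T} ∪→ {C,T}; cost 1
[col 0] OW: children O:{G}, W:{T} ∪→ {G,T}; cost 1
[col 0] KMOSW: children KMS:{C,T}, OW:{G,T} ∩→ {T}; cost 0
[col 0] DKMOSW: children D:{G}, KMOSW:{T} ∪→ {G,T}; cost 1
[col 1] KM: children K:{C}, M:{G} ∪→ {C,G}; cost 1
[col 1] KMS: children KM:{C,G}, S:{T} ∪→ {C,G,T}; cost 1
[col 1] OW: children O:{G}, W:{A} ∪→ {A,G}; cost 1
[col 1] KMOSW: children KMS:{C,G,T}, OW:{A,G} ∩→ {G}; cost 0
[col 1] DKMOSW: children D:{T}, KMOSW:{G} ∪→ {G,T}; cost 1
[col 2] KM: children K:{A}, M:{T} ∪→ {A,T}; cost 1
[col 2] KMS: children KM:{A,T}, S:{G} ∪→ {A,G,T}; cost 1
[col 2] OW: children O:{G}, W:{G} ∩→ {G}; cost 0
[col 2] KMOSW: children KMS:{A,G,T}, OW:{G} ∩→ {G}; cost 0
[col 2] DKMOSW: children D:{T}, KMOSW:{G} ∪→ {G,T}; cost 1
[col 3] KM: children K:{T}, M:{C} ∪→ {C,T}; cost 1
[col 3] KMS: children KM:{C,T}, S:{C} ∩→ {C}; cost 0
[col 3] OW: children O:{A}, W:{A} ∩→ {A}; cost 0
[col 3] KMOSW: children KMS:{C}, OW:{A} ∪→ {A,C}; cost 1
[col 3] DKMOSW: children D:{G}, KMOSW:{A,C} ∪→ {A,C,G}; cost 1
[col 4] KM: children K:{G}, M:{T} ∪→ {G,T}; cost 1
[col 4] KMS: children KM:{G,T}, S:{C} ∪→ {C,G,T}; cost 1
[col 4] OW: children O:{T}, W:{G} ∪→ {G,T}; cost 1
[col 4] KMOSW: children KMS:{C,G,T}, OW:{G,T} ∩→ {G,T}; cost 0
[col 4] DKMOSW: children D:{G}, KMOSW:{G,T} ∩→ {G}; cost 0
[col 5] KM: children K:{T}, M:{G} ∪→ {G,T}; cost 1
[col 5] KMS: children KM:{G,T}, S:{T} ∩→ {T}; cost 0
[col 5] OW: children O:{C}, W:{C} ∩→ {C}; cost 0
[col 5] KMOSW: children KMS:{T}, OW:{C} ∪→ {C,T}; cost 1
[col 5] DKMOSW: children D:{T}, KMOSW:{C,T} ∩→ {T}; cost 0
[col 6] KM: children K:{G}, M:{A} ∪→ {A,G}; cost 1
[col 6] KMS: children KM:{A,G}, S:{C} ∪→ {A,C,G}; cost 1
[col 6] OW: children O:{T}, W:{A} ∪→ {A,T}; cost 1
[col 6] KMOSW: children KMS:{A,C,G}, OW:{A,T} ∩→ {A}; cost 0
[col 6] DKMOSW: children D:{C}, KMOSW:{A} ∪→ {A,C}; cost 1
[col 7] KM: children K:{A}, M:{G} ∪→ {A,G}; cost 1
[col 7] KMS: children KM:{A,G}, S:{A} ∩→ {A}; cost 0
[col 7] OW: children O:{C}, W:{G} ∪→ {C,G}; cost 1
[col 7] KMOSW: children KMS:{A}, OW:{C,G} ∪→ {A,C,G}; cost 1
[col 7] DKMOSW: children D:{C}, KMOSW:{A,C,G} ∩→ {C}; cost 0
per-site changes: [3, 4, 3, 3, 3, 2, 4, 3]; total = 25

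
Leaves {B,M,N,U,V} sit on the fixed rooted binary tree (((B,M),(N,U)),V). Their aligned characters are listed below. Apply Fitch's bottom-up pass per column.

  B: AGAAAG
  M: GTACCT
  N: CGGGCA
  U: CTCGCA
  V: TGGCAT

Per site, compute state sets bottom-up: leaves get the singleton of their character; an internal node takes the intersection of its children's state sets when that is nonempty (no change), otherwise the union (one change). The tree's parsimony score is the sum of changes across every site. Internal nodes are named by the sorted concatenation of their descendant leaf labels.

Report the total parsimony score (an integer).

site 0, node BM: B={A} ∪ M={G} → {A,G} (+1)
site 0, node NU: N={C} ∩ U={C} → {C} (+0)
site 0, node BMNU: BM={A,G} ∪ NU={C} → {A,C,G} (+1)
site 0, node BMNUV: BMNU={A,C,G} ∪ V={T} → {A,C,G,T} (+1)
site 1, node BM: B={G} ∪ M={T} → {G,T} (+1)
site 1, node NU: N={G} ∪ U={T} → {G,T} (+1)
site 1, node BMNU: BM={G,T} ∩ NU={G,T} → {G,T} (+0)
site 1, node BMNUV: BMNU={G,T} ∩ V={G} → {G} (+0)
site 2, node BM: B={A} ∩ M={A} → {A} (+0)
site 2, node NU: N={G} ∪ U={C} → {C,G} (+1)
site 2, node BMNU: BM={A} ∪ NU={C,G} → {A,C,G} (+1)
site 2, node BMNUV: BMNU={A,C,G} ∩ V={G} → {G} (+0)
site 3, node BM: B={A} ∪ M={C} → {A,C} (+1)
site 3, node NU: N={G} ∩ U={G} → {G} (+0)
site 3, node BMNU: BM={A,C} ∪ NU={G} → {A,C,G} (+1)
site 3, node BMNUV: BMNU={A,C,G} ∩ V={C} → {C} (+0)
site 4, node BM: B={A} ∪ M={C} → {A,C} (+1)
site 4, node NU: N={C} ∩ U={C} → {C} (+0)
site 4, node BMNU: BM={A,C} ∩ NU={C} → {C} (+0)
site 4, node BMNUV: BMNU={C} ∪ V={A} → {A,C} (+1)
site 5, node BM: B={G} ∪ M={T} → {G,T} (+1)
site 5, node NU: N={A} ∩ U={A} → {A} (+0)
site 5, node BMNU: BM={G,T} ∪ NU={A} → {A,G,T} (+1)
site 5, node BMNUV: BMNU={A,G,T} ∩ V={T} → {T} (+0)
per-site changes: [3, 2, 2, 2, 2, 2]; total = 13

13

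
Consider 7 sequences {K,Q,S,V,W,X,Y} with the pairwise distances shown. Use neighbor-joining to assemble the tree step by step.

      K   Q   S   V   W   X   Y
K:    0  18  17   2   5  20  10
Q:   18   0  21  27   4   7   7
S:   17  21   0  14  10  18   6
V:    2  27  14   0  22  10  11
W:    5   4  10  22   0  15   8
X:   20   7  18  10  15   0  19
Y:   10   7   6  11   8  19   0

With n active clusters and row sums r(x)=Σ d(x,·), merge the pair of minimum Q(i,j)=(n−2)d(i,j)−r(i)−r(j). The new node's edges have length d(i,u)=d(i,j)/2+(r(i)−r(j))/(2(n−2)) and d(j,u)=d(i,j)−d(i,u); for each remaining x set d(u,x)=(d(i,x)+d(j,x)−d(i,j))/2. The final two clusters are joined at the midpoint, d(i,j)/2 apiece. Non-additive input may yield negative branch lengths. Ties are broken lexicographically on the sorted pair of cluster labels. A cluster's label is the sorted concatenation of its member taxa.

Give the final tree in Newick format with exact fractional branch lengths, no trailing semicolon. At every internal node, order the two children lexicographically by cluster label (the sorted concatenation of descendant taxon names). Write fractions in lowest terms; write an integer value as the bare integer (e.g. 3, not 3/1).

((((K:-2/5,V:12/5):29/4,((Q:31/16,X:81/16):109/24,W:35/24):25/8):7/4,S:85/16):11/32,Y:11/32)

1. join K+V (d=2, Q=-148) ⇒ KV; edges |K|=-2/5, |V|=12/5
  updated: d(KV,Q)=43/2, d(KV,S)=29/2, d(KV,W)=25/2, d(KV,X)=14, d(KV,Y)=19/2
2. join Q+X (d=7, Q=-211/2) ⇒ QX; edges |Q|=31/16, |X|=81/16
  updated: d(KV,QX)=57/4, d(QX,S)=16, d(QX,W)=6, d(QX,Y)=19/2
3. join QX+W (d=6, Q=-257/4) ⇒ QWX; edges |QX|=109/24, |W|=35/24
  updated: d(KV,QWX)=83/8, d(QWX,S)=10, d(QWX,Y)=23/4
4. join KV+QWX (d=83/8, Q=-159/4) ⇒ KQVWX; edges |KV|=29/4, |QWX|=25/8
  updated: d(KQVWX,S)=113/16, d(KQVWX,Y)=39/16
5. join KQVWX+S (d=113/16, Q=-31/2) ⇒ KQSVWX; edges |KQVWX|=7/4, |S|=85/16
  updated: d(KQSVWX,Y)=11/16
6. join KQSVWX+Y (d=11/16) ⇒ KQSVWXY; edges |KQSVWX|=11/32, |Y|=11/32
final tree: ((((K:-2/5,V:12/5):29/4,((Q:31/16,X:81/16):109/24,W:35/24):25/8):7/4,S:85/16):11/32,Y:11/32)
total length: 265/8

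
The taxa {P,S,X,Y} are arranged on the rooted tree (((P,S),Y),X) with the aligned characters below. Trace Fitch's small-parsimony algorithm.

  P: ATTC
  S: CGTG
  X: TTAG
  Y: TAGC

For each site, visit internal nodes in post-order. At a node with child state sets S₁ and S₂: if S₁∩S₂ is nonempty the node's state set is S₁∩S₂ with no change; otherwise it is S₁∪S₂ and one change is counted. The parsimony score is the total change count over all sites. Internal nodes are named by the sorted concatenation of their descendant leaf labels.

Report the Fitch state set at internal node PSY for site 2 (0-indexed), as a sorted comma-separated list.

[col 0] PS: children P:{A}, S:{C} ∪→ {A,C}; cost 1
[col 0] PSY: children PS:{A,C}, Y:{T} ∪→ {A,C,T}; cost 1
[col 0] PSXY: children PSY:{A,C,T}, X:{T} ∩→ {T}; cost 0
[col 1] PS: children P:{T}, S:{G} ∪→ {G,T}; cost 1
[col 1] PSY: children PS:{G,T}, Y:{A} ∪→ {A,G,T}; cost 1
[col 1] PSXY: children PSY:{A,G,T}, X:{T} ∩→ {T}; cost 0
[col 2] PS: children P:{T}, S:{T} ∩→ {T}; cost 0
[col 2] PSY: children PS:{T}, Y:{G} ∪→ {G,T}; cost 1
[col 2] PSXY: children PSY:{G,T}, X:{A} ∪→ {A,G,T}; cost 1
[col 3] PS: children P:{C}, S:{G} ∪→ {C,G}; cost 1
[col 3] PSY: children PS:{C,G}, Y:{C} ∩→ {C}; cost 0
[col 3] PSXY: children PSY:{C}, X:{G} ∪→ {C,G}; cost 1
per-site changes: [2, 2, 2, 2]; total = 8

G,T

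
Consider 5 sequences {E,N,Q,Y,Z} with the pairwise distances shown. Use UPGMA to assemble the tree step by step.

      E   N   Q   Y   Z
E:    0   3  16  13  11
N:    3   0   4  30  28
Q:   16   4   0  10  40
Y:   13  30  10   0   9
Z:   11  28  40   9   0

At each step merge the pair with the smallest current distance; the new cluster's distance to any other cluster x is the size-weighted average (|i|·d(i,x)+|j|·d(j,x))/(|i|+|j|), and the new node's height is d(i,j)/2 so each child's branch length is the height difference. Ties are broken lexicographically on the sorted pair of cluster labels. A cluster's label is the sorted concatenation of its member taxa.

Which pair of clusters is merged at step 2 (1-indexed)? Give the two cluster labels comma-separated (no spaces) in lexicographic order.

Y,Z

1. join E+N (d=3) ⇒ EN; edges |E|=3/2, |N|=3/2
  updated: d(EN,Q)=10, d(EN,Y)=43/2, d(EN,Z)=39/2
2. join Y+Z (d=9) ⇒ YZ; edges |Y|=9/2, |Z|=9/2
  updated: d(EN,YZ)=41/2, d(Q,YZ)=25
3. join EN+Q (d=10) ⇒ ENQ; edges |EN|=7/2, |Q|=5
  updated: d(ENQ,YZ)=22
4. join ENQ+YZ (d=22) ⇒ ENQYZ; edges |ENQ|=6, |YZ|=13/2
final tree: (((E:3/2,N:3/2):7/2,Q:5):6,(Y:9/2,Z:9/2):13/2)
total length: 33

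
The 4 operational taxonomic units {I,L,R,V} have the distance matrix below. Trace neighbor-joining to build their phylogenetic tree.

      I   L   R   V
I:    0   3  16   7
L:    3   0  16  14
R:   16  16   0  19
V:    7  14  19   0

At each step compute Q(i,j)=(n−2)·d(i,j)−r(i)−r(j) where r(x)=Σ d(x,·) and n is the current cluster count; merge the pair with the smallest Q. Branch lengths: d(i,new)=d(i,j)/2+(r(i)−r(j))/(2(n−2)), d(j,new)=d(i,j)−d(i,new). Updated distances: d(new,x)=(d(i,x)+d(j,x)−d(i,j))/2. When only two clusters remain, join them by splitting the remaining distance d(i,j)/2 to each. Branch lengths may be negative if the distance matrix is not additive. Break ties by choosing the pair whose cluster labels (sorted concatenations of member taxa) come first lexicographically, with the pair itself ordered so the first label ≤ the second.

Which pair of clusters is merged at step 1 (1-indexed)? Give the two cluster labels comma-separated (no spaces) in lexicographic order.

1. join I+L (d=3, Q=-53) ⇒ IL; edges |I|=-1/4, |L|=13/4
  updated: d(IL,R)=29/2, d(IL,V)=9
2. join IL+R (d=29/2, Q=-85/2) ⇒ ILR; edges |IL|=9/4, |R|=49/4
  updated: d(ILR,V)=27/4
3. join ILR+V (d=27/4) ⇒ ILRV; edges |ILR|=27/8, |V|=27/8
final tree: (((I:-1/4,L:13/4):9/4,R:49/4):27/8,V:27/8)
total length: 97/4

I,L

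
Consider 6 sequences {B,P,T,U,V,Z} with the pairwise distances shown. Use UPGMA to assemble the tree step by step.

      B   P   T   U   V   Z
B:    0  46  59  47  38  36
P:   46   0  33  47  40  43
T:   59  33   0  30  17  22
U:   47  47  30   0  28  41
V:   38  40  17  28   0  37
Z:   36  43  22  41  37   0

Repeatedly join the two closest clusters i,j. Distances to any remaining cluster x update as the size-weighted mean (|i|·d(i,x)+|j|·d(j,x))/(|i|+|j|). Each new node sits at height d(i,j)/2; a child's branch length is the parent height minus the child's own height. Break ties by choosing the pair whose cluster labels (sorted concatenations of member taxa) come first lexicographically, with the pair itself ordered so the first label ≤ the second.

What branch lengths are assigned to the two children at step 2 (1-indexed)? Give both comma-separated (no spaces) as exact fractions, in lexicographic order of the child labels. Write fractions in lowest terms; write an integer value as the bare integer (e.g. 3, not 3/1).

6,29/2

step 1: merge (T,V) at d=17; branch lengths T→17/2, V→17/2; new cluster TV
  updated: d(B,TV)=97/2, d(P,TV)=73/2, d(TV,U)=29, d(TV,Z)=59/2
step 2: merge (TV,U) at d=29; branch lengths TV→6, U→29/2; new cluster TUV
  updated: d(B,TUV)=48, d(P,TUV)=40, d(TUV,Z)=100/3
step 3: merge (TUV,Z) at d=100/3; branch lengths TUV→13/6, Z→50/3; new cluster TUVZ
  updated: d(B,TUVZ)=45, d(P,TUVZ)=163/4
step 4: merge (P,TUVZ) at d=163/4; branch lengths P→163/8, TUVZ→89/24; new cluster PTUVZ
  updated: d(B,PTUVZ)=226/5
step 5: merge (B,PTUVZ) at d=226/5; branch lengths B→113/5, PTUVZ→89/40; new cluster BPTUVZ
final tree: (B:113/5,(P:163/8,(((T:17/2,V:17/2):6,U:29/2):13/6,Z:50/3):89/24):89/40)
total length: 12629/120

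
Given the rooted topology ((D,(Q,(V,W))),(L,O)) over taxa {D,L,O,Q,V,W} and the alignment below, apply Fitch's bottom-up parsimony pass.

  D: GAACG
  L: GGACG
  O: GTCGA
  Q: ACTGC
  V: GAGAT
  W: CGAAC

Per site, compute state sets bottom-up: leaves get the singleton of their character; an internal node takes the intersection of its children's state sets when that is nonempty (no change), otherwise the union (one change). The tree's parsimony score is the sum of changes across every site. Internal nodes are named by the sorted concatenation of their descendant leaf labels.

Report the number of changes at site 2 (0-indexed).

site 0, node VW: V={G} ∪ W={C} → {C,G} (+1)
site 0, node QVW: Q={A} ∪ VW={C,G} → {A,C,G} (+1)
site 0, node DQVW: D={G} ∩ QVW={A,C,G} → {G} (+0)
site 0, node LO: L={G} ∩ O={G} → {G} (+0)
site 0, node DLOQVW: DQVW={G} ∩ LO={G} → {G} (+0)
site 1, node VW: V={A} ∪ W={G} → {A,G} (+1)
site 1, node QVW: Q={C} ∪ VW={A,G} → {A,C,G} (+1)
site 1, node DQVW: D={A} ∩ QVW={A,C,G} → {A} (+0)
site 1, node LO: L={G} ∪ O={T} → {G,T} (+1)
site 1, node DLOQVW: DQVW={A} ∪ LO={G,T} → {A,G,T} (+1)
site 2, node VW: V={G} ∪ W={A} → {A,G} (+1)
site 2, node QVW: Q={T} ∪ VW={A,G} → {A,G,T} (+1)
site 2, node DQVW: D={A} ∩ QVW={A,G,T} → {A} (+0)
site 2, node LO: L={A} ∪ O={C} → {A,C} (+1)
site 2, node DLOQVW: DQVW={A} ∩ LO={A,C} → {A} (+0)
site 3, node VW: V={A} ∩ W={A} → {A} (+0)
site 3, node QVW: Q={G} ∪ VW={A} → {A,G} (+1)
site 3, node DQVW: D={C} ∪ QVW={A,G} → {A,C,G} (+1)
site 3, node LO: L={C} ∪ O={G} → {C,G} (+1)
site 3, node DLOQVW: DQVW={A,C,G} ∩ LO={C,G} → {C,G} (+0)
site 4, node VW: V={T} ∪ W={C} → {C,T} (+1)
site 4, node QVW: Q={C} ∩ VW={C,T} → {C} (+0)
site 4, node DQVW: D={G} ∪ QVW={C} → {C,G} (+1)
site 4, node LO: L={G} ∪ O={A} → {A,G} (+1)
site 4, node DLOQVW: DQVW={C,G} ∩ LO={A,G} → {G} (+0)
per-site changes: [2, 4, 3, 3, 3]; total = 15

3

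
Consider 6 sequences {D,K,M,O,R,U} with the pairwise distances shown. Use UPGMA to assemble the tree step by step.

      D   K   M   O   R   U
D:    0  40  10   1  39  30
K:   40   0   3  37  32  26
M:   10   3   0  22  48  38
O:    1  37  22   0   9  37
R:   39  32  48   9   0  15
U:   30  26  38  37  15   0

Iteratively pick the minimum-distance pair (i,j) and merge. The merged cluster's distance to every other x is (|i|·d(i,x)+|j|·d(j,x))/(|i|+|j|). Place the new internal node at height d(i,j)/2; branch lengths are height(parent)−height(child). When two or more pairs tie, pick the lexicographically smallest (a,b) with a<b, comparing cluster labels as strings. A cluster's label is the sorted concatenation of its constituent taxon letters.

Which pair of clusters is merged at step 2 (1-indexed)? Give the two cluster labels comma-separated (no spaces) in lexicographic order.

K,M

step 1: merge (D,O) at d=1; branch lengths D→1/2, O→1/2; new cluster DO
  updated: d(DO,K)=77/2, d(DO,M)=16, d(DO,R)=24, d(DO,U)=67/2
step 2: merge (K,M) at d=3; branch lengths K→3/2, M→3/2; new cluster KM
  updated: d(DO,KM)=109/4, d(KM,R)=40, d(KM,U)=32
step 3: merge (R,U) at d=15; branch lengths R→15/2, U→15/2; new cluster RU
  updated: d(DO,RU)=115/4, d(KM,RU)=36
step 4: merge (DO,KM) at d=109/4; branch lengths DO→105/8, KM→97/8; new cluster DKMO
  updated: d(DKMO,RU)=259/8
step 5: merge (DKMO,RU) at d=259/8; branch lengths DKMO→41/16, RU→139/16; new cluster DKMORU
final tree: (((D:1/2,O:1/2):105/8,(K:3/2,M:3/2):97/8):41/16,(R:15/2,U:15/2):139/16)
total length: 111/2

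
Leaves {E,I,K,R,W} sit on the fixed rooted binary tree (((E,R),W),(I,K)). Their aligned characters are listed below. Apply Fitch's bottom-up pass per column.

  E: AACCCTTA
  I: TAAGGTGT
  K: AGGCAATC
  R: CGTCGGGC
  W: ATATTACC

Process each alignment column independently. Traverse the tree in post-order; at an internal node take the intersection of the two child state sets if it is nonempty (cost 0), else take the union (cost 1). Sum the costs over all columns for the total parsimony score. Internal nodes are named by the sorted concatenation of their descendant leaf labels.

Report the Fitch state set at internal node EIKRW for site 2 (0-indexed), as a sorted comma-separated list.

A

site 0, node ER: E={A} ∪ R={C} → {A,C} (+1)
site 0, node ERW: ER={A,C} ∩ W={A} → {A} (+0)
site 0, node IK: I={T} ∪ K={A} → {A,T} (+1)
site 0, node EIKRW: ERW={A} ∩ IK={A,T} → {A} (+0)
site 1, node ER: E={A} ∪ R={G} → {A,G} (+1)
site 1, node ERW: ER={A,G} ∪ W={T} → {A,G,T} (+1)
site 1, node IK: I={A} ∪ K={G} → {A,G} (+1)
site 1, node EIKRW: ERW={A,G,T} ∩ IK={A,G} → {A,G} (+0)
site 2, node ER: E={C} ∪ R={T} → {C,T} (+1)
site 2, node ERW: ER={C,T} ∪ W={A} → {A,C,T} (+1)
site 2, node IK: I={A} ∪ K={G} → {A,G} (+1)
site 2, node EIKRW: ERW={A,C,T} ∩ IK={A,G} → {A} (+0)
site 3, node ER: E={C} ∩ R={C} → {C} (+0)
site 3, node ERW: ER={C} ∪ W={T} → {C,T} (+1)
site 3, node IK: I={G} ∪ K={C} → {C,G} (+1)
site 3, node EIKRW: ERW={C,T} ∩ IK={C,G} → {C} (+0)
site 4, node ER: E={C} ∪ R={G} → {C,G} (+1)
site 4, node ERW: ER={C,G} ∪ W={T} → {C,G,T} (+1)
site 4, node IK: I={G} ∪ K={A} → {A,G} (+1)
site 4, node EIKRW: ERW={C,G,T} ∩ IK={A,G} → {G} (+0)
site 5, node ER: E={T} ∪ R={G} → {G,T} (+1)
site 5, node ERW: ER={G,T} ∪ W={A} → {A,G,T} (+1)
site 5, node IK: I={T} ∪ K={A} → {A,T} (+1)
site 5, node EIKRW: ERW={A,G,T} ∩ IK={A,T} → {A,T} (+0)
site 6, node ER: E={T} ∪ R={G} → {G,T} (+1)
site 6, node ERW: ER={G,T} ∪ W={C} → {C,G,T} (+1)
site 6, node IK: I={G} ∪ K={T} → {G,T} (+1)
site 6, node EIKRW: ERW={C,G,T} ∩ IK={G,T} → {G,T} (+0)
site 7, node ER: E={A} ∪ R={C} → {A,C} (+1)
site 7, node ERW: ER={A,C} ∩ W={C} → {C} (+0)
site 7, node IK: I={T} ∪ K={C} → {C,T} (+1)
site 7, node EIKRW: ERW={C} ∩ IK={C,T} → {C} (+0)
per-site changes: [2, 3, 3, 2, 3, 3, 3, 2]; total = 21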